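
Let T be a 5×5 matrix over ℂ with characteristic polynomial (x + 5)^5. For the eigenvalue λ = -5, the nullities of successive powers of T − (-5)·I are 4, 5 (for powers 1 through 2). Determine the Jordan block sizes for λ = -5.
Block sizes for λ = -5: [2, 1, 1, 1]

From the dimensions of kernels of powers, the number of Jordan blocks of size at least j is d_j − d_{j−1} where d_j = dim ker(N^j) (with d_0 = 0). Computing the differences gives [4, 1].
The number of blocks of size exactly k is (#blocks of size ≥ k) − (#blocks of size ≥ k + 1), so the partition is: 3 block(s) of size 1, 1 block(s) of size 2.
In nonincreasing order the block sizes are [2, 1, 1, 1].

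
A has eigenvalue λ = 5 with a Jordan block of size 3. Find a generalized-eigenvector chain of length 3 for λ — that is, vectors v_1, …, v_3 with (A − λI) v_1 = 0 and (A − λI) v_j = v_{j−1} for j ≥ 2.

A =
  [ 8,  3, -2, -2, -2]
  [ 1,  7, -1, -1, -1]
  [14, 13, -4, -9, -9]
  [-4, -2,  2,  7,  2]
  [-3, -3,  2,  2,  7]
A Jordan chain for λ = 5 of length 3:
v_1 = (-2, -2, -8, 0, 2)ᵀ
v_2 = (3, 1, 14, -4, -3)ᵀ
v_3 = (1, 0, 0, 0, 0)ᵀ

Let N = A − (5)·I. We want v_3 with N^3 v_3 = 0 but N^2 v_3 ≠ 0; then v_{j-1} := N · v_j for j = 3, …, 2.

Pick v_3 = (1, 0, 0, 0, 0)ᵀ.
Then v_2 = N · v_3 = (3, 1, 14, -4, -3)ᵀ.
Then v_1 = N · v_2 = (-2, -2, -8, 0, 2)ᵀ.

Sanity check: (A − (5)·I) v_1 = (0, 0, 0, 0, 0)ᵀ = 0. ✓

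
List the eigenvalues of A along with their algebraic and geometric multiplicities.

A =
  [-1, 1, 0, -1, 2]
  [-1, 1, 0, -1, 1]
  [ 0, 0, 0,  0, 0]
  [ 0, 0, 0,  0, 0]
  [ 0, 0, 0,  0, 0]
λ = 0: alg = 5, geom = 3

Step 1 — factor the characteristic polynomial to read off the algebraic multiplicities:
  χ_A(x) = x^5

Step 2 — compute geometric multiplicities via the rank-nullity identity g(λ) = n − rank(A − λI):
  rank(A − (0)·I) = 2, so dim ker(A − (0)·I) = n − 2 = 3

Summary:
  λ = 0: algebraic multiplicity = 5, geometric multiplicity = 3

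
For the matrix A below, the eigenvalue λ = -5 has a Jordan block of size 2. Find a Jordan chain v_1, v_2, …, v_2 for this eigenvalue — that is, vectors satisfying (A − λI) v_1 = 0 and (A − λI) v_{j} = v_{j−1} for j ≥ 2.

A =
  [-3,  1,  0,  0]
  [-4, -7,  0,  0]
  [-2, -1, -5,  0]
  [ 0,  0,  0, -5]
A Jordan chain for λ = -5 of length 2:
v_1 = (2, -4, -2, 0)ᵀ
v_2 = (1, 0, 0, 0)ᵀ

Let N = A − (-5)·I. We want v_2 with N^2 v_2 = 0 but N^1 v_2 ≠ 0; then v_{j-1} := N · v_j for j = 2, …, 2.

Pick v_2 = (1, 0, 0, 0)ᵀ.
Then v_1 = N · v_2 = (2, -4, -2, 0)ᵀ.

Sanity check: (A − (-5)·I) v_1 = (0, 0, 0, 0)ᵀ = 0. ✓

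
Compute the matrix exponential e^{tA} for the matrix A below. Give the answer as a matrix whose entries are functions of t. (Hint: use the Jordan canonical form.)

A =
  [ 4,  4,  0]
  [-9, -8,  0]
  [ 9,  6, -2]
e^{tA} =
  [6*t*exp(-2*t) + exp(-2*t), 4*t*exp(-2*t), 0]
  [-9*t*exp(-2*t), -6*t*exp(-2*t) + exp(-2*t), 0]
  [9*t*exp(-2*t), 6*t*exp(-2*t), exp(-2*t)]

Strategy: write A = P · J · P⁻¹ where J is a Jordan canonical form, so e^{tA} = P · e^{tJ} · P⁻¹, and e^{tJ} can be computed block-by-block.

A has Jordan form
J =
  [-2,  1,  0]
  [ 0, -2,  0]
  [ 0,  0, -2]
(up to reordering of blocks).

Per-block formulas:
  For a 2×2 Jordan block J_2(-2): exp(t · J_2(-2)) = e^(-2t)·(I + t·N), where N is the 2×2 nilpotent shift.
  For a 1×1 block at λ = -2: exp(t · [-2]) = [e^(-2t)].

After assembling e^{tJ} and conjugating by P, we get:

e^{tA} =
  [6*t*exp(-2*t) + exp(-2*t), 4*t*exp(-2*t), 0]
  [-9*t*exp(-2*t), -6*t*exp(-2*t) + exp(-2*t), 0]
  [9*t*exp(-2*t), 6*t*exp(-2*t), exp(-2*t)]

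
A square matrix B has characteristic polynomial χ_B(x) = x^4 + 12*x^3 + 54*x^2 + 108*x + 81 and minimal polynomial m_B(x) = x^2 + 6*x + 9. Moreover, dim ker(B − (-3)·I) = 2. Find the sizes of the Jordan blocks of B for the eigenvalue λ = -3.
Block sizes for λ = -3: [2, 2]

Step 1 — from the characteristic polynomial, algebraic multiplicity of λ = -3 is 4. From dim ker(B − (-3)·I) = 2, there are exactly 2 Jordan blocks for λ = -3.
Step 2 — from the minimal polynomial, the factor (x + 3)^2 tells us the largest block for λ = -3 has size 2.
Step 3 — with total size 4, 2 blocks, and largest block 2, the block sizes (in nonincreasing order) are [2, 2].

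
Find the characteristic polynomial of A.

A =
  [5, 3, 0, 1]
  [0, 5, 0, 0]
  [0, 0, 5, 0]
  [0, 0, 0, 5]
x^4 - 20*x^3 + 150*x^2 - 500*x + 625

Expanding det(x·I − A) (e.g. by cofactor expansion or by noting that A is similar to its Jordan form J, which has the same characteristic polynomial as A) gives
  χ_A(x) = x^4 - 20*x^3 + 150*x^2 - 500*x + 625
which factors as (x - 5)^4. The eigenvalues (with algebraic multiplicities) are λ = 5 with multiplicity 4.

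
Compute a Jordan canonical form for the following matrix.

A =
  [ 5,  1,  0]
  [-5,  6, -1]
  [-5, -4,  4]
J_3(5)

The characteristic polynomial is
  det(x·I − A) = x^3 - 15*x^2 + 75*x - 125 = (x - 5)^3

Eigenvalues and multiplicities (the geometric multiplicity of λ is n − rank(A − λI), which equals the number of Jordan blocks for λ):
  λ = 5: algebraic multiplicity = 3, geometric multiplicity = 1

Determining the block sizes for each eigenvalue:
  λ = 5: one block (gm = 1), so the single block has size am = 3 → block sizes [3]

Assembling the blocks gives a Jordan form
J =
  [5, 1, 0]
  [0, 5, 1]
  [0, 0, 5]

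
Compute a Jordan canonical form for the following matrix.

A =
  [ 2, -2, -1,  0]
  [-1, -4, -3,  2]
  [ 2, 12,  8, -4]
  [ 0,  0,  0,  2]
J_3(2) ⊕ J_1(2)

The characteristic polynomial is
  det(x·I − A) = x^4 - 8*x^3 + 24*x^2 - 32*x + 16 = (x - 2)^4

Eigenvalues and multiplicities (the geometric multiplicity of λ is n − rank(A − λI), which equals the number of Jordan blocks for λ):
  λ = 2: algebraic multiplicity = 4, geometric multiplicity = 2

Determining the block sizes for each eigenvalue:
  λ = 2: with am = 4 and gm = 2, the partition is not yet determined (e.g. several partitions of 4 into 2 parts exist). Let N = A − (2)·I. Computing rank(N^1) = 2, rank(N^2) = 1, rank(N^3) = 0; the number of blocks of size ≥ j is rank(N^{j−1}) − rank(N^j), giving [2, 1, 1]. So we have 1 block(s) of size 3, 1 block(s) of size 1 → block sizes [3, 1]

Assembling the blocks gives a Jordan form
J =
  [2, 1, 0, 0]
  [0, 2, 1, 0]
  [0, 0, 2, 0]
  [0, 0, 0, 2]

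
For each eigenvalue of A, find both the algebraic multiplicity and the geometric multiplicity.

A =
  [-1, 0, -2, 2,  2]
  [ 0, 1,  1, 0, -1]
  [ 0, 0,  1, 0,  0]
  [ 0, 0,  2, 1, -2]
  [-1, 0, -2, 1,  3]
λ = 1: alg = 5, geom = 3

Step 1 — factor the characteristic polynomial to read off the algebraic multiplicities:
  χ_A(x) = (x - 1)^5

Step 2 — compute geometric multiplicities via the rank-nullity identity g(λ) = n − rank(A − λI):
  rank(A − (1)·I) = 2, so dim ker(A − (1)·I) = n − 2 = 3

Summary:
  λ = 1: algebraic multiplicity = 5, geometric multiplicity = 3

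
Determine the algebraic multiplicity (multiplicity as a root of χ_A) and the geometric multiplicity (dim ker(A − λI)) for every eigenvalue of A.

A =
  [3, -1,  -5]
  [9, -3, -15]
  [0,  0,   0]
λ = 0: alg = 3, geom = 2

Step 1 — factor the characteristic polynomial to read off the algebraic multiplicities:
  χ_A(x) = x^3

Step 2 — compute geometric multiplicities via the rank-nullity identity g(λ) = n − rank(A − λI):
  rank(A − (0)·I) = 1, so dim ker(A − (0)·I) = n − 1 = 2

Summary:
  λ = 0: algebraic multiplicity = 3, geometric multiplicity = 2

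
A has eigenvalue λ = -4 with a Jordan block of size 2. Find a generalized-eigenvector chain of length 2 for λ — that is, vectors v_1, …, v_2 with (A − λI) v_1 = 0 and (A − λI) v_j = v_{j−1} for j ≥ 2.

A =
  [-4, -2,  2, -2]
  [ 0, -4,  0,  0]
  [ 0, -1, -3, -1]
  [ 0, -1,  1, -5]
A Jordan chain for λ = -4 of length 2:
v_1 = (-2, 0, -1, -1)ᵀ
v_2 = (0, 1, 0, 0)ᵀ

Let N = A − (-4)·I. We want v_2 with N^2 v_2 = 0 but N^1 v_2 ≠ 0; then v_{j-1} := N · v_j for j = 2, …, 2.

Pick v_2 = (0, 1, 0, 0)ᵀ.
Then v_1 = N · v_2 = (-2, 0, -1, -1)ᵀ.

Sanity check: (A − (-4)·I) v_1 = (0, 0, 0, 0)ᵀ = 0. ✓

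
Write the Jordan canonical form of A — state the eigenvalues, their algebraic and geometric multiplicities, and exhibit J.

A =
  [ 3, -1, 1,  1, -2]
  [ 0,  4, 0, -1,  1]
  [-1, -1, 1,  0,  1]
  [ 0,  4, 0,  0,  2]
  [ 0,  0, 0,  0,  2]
J_2(2) ⊕ J_2(2) ⊕ J_1(2)

The characteristic polynomial is
  det(x·I − A) = x^5 - 10*x^4 + 40*x^3 - 80*x^2 + 80*x - 32 = (x - 2)^5

Eigenvalues and multiplicities (the geometric multiplicity of λ is n − rank(A − λI), which equals the number of Jordan blocks for λ):
  λ = 2: algebraic multiplicity = 5, geometric multiplicity = 3

Determining the block sizes for each eigenvalue:
  λ = 2: with am = 5 and gm = 3, the partition is not yet determined (e.g. several partitions of 5 into 3 parts exist). Let N = A − (2)·I. Computing rank(N^1) = 2, rank(N^2) = 0; the number of blocks of size ≥ j is rank(N^{j−1}) − rank(N^j), giving [3, 2]. So we have 2 block(s) of size 2, 1 block(s) of size 1 → block sizes [2, 2, 1]

Assembling the blocks gives a Jordan form
J =
  [2, 1, 0, 0, 0]
  [0, 2, 0, 0, 0]
  [0, 0, 2, 1, 0]
  [0, 0, 0, 2, 0]
  [0, 0, 0, 0, 2]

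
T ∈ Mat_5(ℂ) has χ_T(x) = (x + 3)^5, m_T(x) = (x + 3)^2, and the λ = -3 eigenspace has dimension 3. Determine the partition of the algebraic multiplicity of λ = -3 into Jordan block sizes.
Block sizes for λ = -3: [2, 2, 1]

Step 1 — from the characteristic polynomial, algebraic multiplicity of λ = -3 is 5. From dim ker(T − (-3)·I) = 3, there are exactly 3 Jordan blocks for λ = -3.
Step 2 — from the minimal polynomial, the factor (x + 3)^2 tells us the largest block for λ = -3 has size 2.
Step 3 — with total size 5, 3 blocks, and largest block 2, the block sizes (in nonincreasing order) are [2, 2, 1].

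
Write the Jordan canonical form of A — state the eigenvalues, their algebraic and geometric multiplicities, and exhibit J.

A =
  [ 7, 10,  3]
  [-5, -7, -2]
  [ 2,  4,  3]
J_3(1)

The characteristic polynomial is
  det(x·I − A) = x^3 - 3*x^2 + 3*x - 1 = (x - 1)^3

Eigenvalues and multiplicities (the geometric multiplicity of λ is n − rank(A − λI), which equals the number of Jordan blocks for λ):
  λ = 1: algebraic multiplicity = 3, geometric multiplicity = 1

Determining the block sizes for each eigenvalue:
  λ = 1: one block (gm = 1), so the single block has size am = 3 → block sizes [3]

Assembling the blocks gives a Jordan form
J =
  [1, 1, 0]
  [0, 1, 1]
  [0, 0, 1]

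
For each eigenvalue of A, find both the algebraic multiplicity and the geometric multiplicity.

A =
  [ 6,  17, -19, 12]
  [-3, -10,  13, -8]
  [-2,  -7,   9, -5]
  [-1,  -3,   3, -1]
λ = 1: alg = 4, geom = 2

Step 1 — factor the characteristic polynomial to read off the algebraic multiplicities:
  χ_A(x) = (x - 1)^4

Step 2 — compute geometric multiplicities via the rank-nullity identity g(λ) = n − rank(A − λI):
  rank(A − (1)·I) = 2, so dim ker(A − (1)·I) = n − 2 = 2

Summary:
  λ = 1: algebraic multiplicity = 4, geometric multiplicity = 2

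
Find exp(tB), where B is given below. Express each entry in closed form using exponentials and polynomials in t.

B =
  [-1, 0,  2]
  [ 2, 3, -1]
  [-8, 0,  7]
e^{tB} =
  [-4*t*exp(3*t) + exp(3*t), 0, 2*t*exp(3*t)]
  [2*t*exp(3*t), exp(3*t), -t*exp(3*t)]
  [-8*t*exp(3*t), 0, 4*t*exp(3*t) + exp(3*t)]

Strategy: write B = P · J · P⁻¹ where J is a Jordan canonical form, so e^{tB} = P · e^{tJ} · P⁻¹, and e^{tJ} can be computed block-by-block.

B has Jordan form
J =
  [3, 1, 0]
  [0, 3, 0]
  [0, 0, 3]
(up to reordering of blocks).

Per-block formulas:
  For a 2×2 Jordan block J_2(3): exp(t · J_2(3)) = e^(3t)·(I + t·N), where N is the 2×2 nilpotent shift.
  For a 1×1 block at λ = 3: exp(t · [3]) = [e^(3t)].

After assembling e^{tJ} and conjugating by P, we get:

e^{tB} =
  [-4*t*exp(3*t) + exp(3*t), 0, 2*t*exp(3*t)]
  [2*t*exp(3*t), exp(3*t), -t*exp(3*t)]
  [-8*t*exp(3*t), 0, 4*t*exp(3*t) + exp(3*t)]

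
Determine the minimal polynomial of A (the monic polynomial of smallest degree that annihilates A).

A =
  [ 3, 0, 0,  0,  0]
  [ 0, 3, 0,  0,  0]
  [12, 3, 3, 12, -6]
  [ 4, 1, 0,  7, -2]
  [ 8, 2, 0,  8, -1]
x^2 - 6*x + 9

The characteristic polynomial is χ_A(x) = (x - 3)^5, so the eigenvalues are known. The minimal polynomial is
  m_A(x) = Π_λ (x − λ)^{k_λ}
where k_λ is the size of the *largest* Jordan block for λ (equivalently, the smallest k with (A − λI)^k v = 0 for every generalised eigenvector v of λ).

  λ = 3: largest Jordan block has size 2, contributing (x − 3)^2

So m_A(x) = (x - 3)^2 = x^2 - 6*x + 9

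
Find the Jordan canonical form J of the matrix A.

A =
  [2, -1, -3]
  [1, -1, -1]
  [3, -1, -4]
J_3(-1)

The characteristic polynomial is
  det(x·I − A) = x^3 + 3*x^2 + 3*x + 1 = (x + 1)^3

Eigenvalues and multiplicities (the geometric multiplicity of λ is n − rank(A − λI), which equals the number of Jordan blocks for λ):
  λ = -1: algebraic multiplicity = 3, geometric multiplicity = 1

Determining the block sizes for each eigenvalue:
  λ = -1: one block (gm = 1), so the single block has size am = 3 → block sizes [3]

Assembling the blocks gives a Jordan form
J =
  [-1,  1,  0]
  [ 0, -1,  1]
  [ 0,  0, -1]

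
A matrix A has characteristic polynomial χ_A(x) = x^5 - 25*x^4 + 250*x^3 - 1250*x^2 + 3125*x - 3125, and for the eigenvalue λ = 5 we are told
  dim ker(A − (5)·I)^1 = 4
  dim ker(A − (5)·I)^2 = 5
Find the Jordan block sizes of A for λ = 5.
Block sizes for λ = 5: [2, 1, 1, 1]

From the dimensions of kernels of powers, the number of Jordan blocks of size at least j is d_j − d_{j−1} where d_j = dim ker(N^j) (with d_0 = 0). Computing the differences gives [4, 1].
The number of blocks of size exactly k is (#blocks of size ≥ k) − (#blocks of size ≥ k + 1), so the partition is: 3 block(s) of size 1, 1 block(s) of size 2.
In nonincreasing order the block sizes are [2, 1, 1, 1].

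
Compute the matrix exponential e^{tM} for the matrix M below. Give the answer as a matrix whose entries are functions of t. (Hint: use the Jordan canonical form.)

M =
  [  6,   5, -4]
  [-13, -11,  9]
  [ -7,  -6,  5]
e^{tM} =
  [-t^2/2 + 6*t + 1, -t^2/2 + 5*t, t^2/2 - 4*t]
  [t^2 - 13*t, t^2 - 11*t + 1, -t^2 + 9*t]
  [t^2/2 - 7*t, t^2/2 - 6*t, -t^2/2 + 5*t + 1]

Strategy: write M = P · J · P⁻¹ where J is a Jordan canonical form, so e^{tM} = P · e^{tJ} · P⁻¹, and e^{tJ} can be computed block-by-block.

M has Jordan form
J =
  [0, 1, 0]
  [0, 0, 1]
  [0, 0, 0]
(up to reordering of blocks).

Per-block formulas:
  For a 3×3 Jordan block J_3(0): exp(t · J_3(0)) = e^(0t)·(I + t·N + (t^2/2)·N^2), where N is the 3×3 nilpotent shift.

After assembling e^{tJ} and conjugating by P, we get:

e^{tM} =
  [-t^2/2 + 6*t + 1, -t^2/2 + 5*t, t^2/2 - 4*t]
  [t^2 - 13*t, t^2 - 11*t + 1, -t^2 + 9*t]
  [t^2/2 - 7*t, t^2/2 - 6*t, -t^2/2 + 5*t + 1]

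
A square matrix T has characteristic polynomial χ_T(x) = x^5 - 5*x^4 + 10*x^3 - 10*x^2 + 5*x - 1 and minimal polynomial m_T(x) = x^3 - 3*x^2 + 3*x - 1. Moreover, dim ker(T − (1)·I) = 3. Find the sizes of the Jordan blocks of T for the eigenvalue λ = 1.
Block sizes for λ = 1: [3, 1, 1]

Step 1 — from the characteristic polynomial, algebraic multiplicity of λ = 1 is 5. From dim ker(T − (1)·I) = 3, there are exactly 3 Jordan blocks for λ = 1.
Step 2 — from the minimal polynomial, the factor (x − 1)^3 tells us the largest block for λ = 1 has size 3.
Step 3 — with total size 5, 3 blocks, and largest block 3, the block sizes (in nonincreasing order) are [3, 1, 1].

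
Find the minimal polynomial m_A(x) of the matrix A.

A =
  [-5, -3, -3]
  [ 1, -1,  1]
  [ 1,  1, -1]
x^2 + 5*x + 6

The characteristic polynomial is χ_A(x) = (x + 2)^2*(x + 3), so the eigenvalues are known. The minimal polynomial is
  m_A(x) = Π_λ (x − λ)^{k_λ}
where k_λ is the size of the *largest* Jordan block for λ (equivalently, the smallest k with (A − λI)^k v = 0 for every generalised eigenvector v of λ).

  λ = -3: largest Jordan block has size 1, contributing (x + 3)
  λ = -2: largest Jordan block has size 1, contributing (x + 2)

So m_A(x) = (x + 2)*(x + 3) = x^2 + 5*x + 6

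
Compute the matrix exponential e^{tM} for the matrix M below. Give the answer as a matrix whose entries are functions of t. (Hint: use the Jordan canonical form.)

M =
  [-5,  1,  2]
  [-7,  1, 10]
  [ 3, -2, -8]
e^{tM} =
  [-t*exp(-4*t) + exp(-4*t), t*exp(-4*t), 2*t*exp(-4*t)]
  [t^2*exp(-4*t) - 7*t*exp(-4*t), -t^2*exp(-4*t) + 5*t*exp(-4*t) + exp(-4*t), -2*t^2*exp(-4*t) + 10*t*exp(-4*t)]
  [-t^2*exp(-4*t)/2 + 3*t*exp(-4*t), t^2*exp(-4*t)/2 - 2*t*exp(-4*t), t^2*exp(-4*t) - 4*t*exp(-4*t) + exp(-4*t)]

Strategy: write M = P · J · P⁻¹ where J is a Jordan canonical form, so e^{tM} = P · e^{tJ} · P⁻¹, and e^{tJ} can be computed block-by-block.

M has Jordan form
J =
  [-4,  1,  0]
  [ 0, -4,  1]
  [ 0,  0, -4]
(up to reordering of blocks).

Per-block formulas:
  For a 3×3 Jordan block J_3(-4): exp(t · J_3(-4)) = e^(-4t)·(I + t·N + (t^2/2)·N^2), where N is the 3×3 nilpotent shift.

After assembling e^{tJ} and conjugating by P, we get:

e^{tM} =
  [-t*exp(-4*t) + exp(-4*t), t*exp(-4*t), 2*t*exp(-4*t)]
  [t^2*exp(-4*t) - 7*t*exp(-4*t), -t^2*exp(-4*t) + 5*t*exp(-4*t) + exp(-4*t), -2*t^2*exp(-4*t) + 10*t*exp(-4*t)]
  [-t^2*exp(-4*t)/2 + 3*t*exp(-4*t), t^2*exp(-4*t)/2 - 2*t*exp(-4*t), t^2*exp(-4*t) - 4*t*exp(-4*t) + exp(-4*t)]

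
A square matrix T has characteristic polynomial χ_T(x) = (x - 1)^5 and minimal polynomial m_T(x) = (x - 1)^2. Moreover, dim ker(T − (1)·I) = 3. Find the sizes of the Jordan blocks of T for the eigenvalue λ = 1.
Block sizes for λ = 1: [2, 2, 1]

Step 1 — from the characteristic polynomial, algebraic multiplicity of λ = 1 is 5. From dim ker(T − (1)·I) = 3, there are exactly 3 Jordan blocks for λ = 1.
Step 2 — from the minimal polynomial, the factor (x − 1)^2 tells us the largest block for λ = 1 has size 2.
Step 3 — with total size 5, 3 blocks, and largest block 2, the block sizes (in nonincreasing order) are [2, 2, 1].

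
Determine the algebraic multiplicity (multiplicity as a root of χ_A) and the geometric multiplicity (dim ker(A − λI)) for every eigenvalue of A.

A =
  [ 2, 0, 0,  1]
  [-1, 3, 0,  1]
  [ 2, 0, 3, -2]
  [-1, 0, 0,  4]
λ = 3: alg = 4, geom = 3

Step 1 — factor the characteristic polynomial to read off the algebraic multiplicities:
  χ_A(x) = (x - 3)^4

Step 2 — compute geometric multiplicities via the rank-nullity identity g(λ) = n − rank(A − λI):
  rank(A − (3)·I) = 1, so dim ker(A − (3)·I) = n − 1 = 3

Summary:
  λ = 3: algebraic multiplicity = 4, geometric multiplicity = 3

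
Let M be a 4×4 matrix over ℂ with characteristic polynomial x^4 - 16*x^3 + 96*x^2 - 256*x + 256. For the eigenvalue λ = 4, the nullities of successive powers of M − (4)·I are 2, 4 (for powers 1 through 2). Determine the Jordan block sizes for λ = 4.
Block sizes for λ = 4: [2, 2]

From the dimensions of kernels of powers, the number of Jordan blocks of size at least j is d_j − d_{j−1} where d_j = dim ker(N^j) (with d_0 = 0). Computing the differences gives [2, 2].
The number of blocks of size exactly k is (#blocks of size ≥ k) − (#blocks of size ≥ k + 1), so the partition is: 2 block(s) of size 2.
In nonincreasing order the block sizes are [2, 2].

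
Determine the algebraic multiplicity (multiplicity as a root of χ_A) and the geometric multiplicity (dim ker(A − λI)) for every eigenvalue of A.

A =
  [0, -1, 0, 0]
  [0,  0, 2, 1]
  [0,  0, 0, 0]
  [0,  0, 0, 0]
λ = 0: alg = 4, geom = 2

Step 1 — factor the characteristic polynomial to read off the algebraic multiplicities:
  χ_A(x) = x^4

Step 2 — compute geometric multiplicities via the rank-nullity identity g(λ) = n − rank(A − λI):
  rank(A − (0)·I) = 2, so dim ker(A − (0)·I) = n − 2 = 2

Summary:
  λ = 0: algebraic multiplicity = 4, geometric multiplicity = 2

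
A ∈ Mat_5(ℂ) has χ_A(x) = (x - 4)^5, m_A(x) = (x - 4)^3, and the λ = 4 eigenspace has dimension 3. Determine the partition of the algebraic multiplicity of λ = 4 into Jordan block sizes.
Block sizes for λ = 4: [3, 1, 1]

Step 1 — from the characteristic polynomial, algebraic multiplicity of λ = 4 is 5. From dim ker(A − (4)·I) = 3, there are exactly 3 Jordan blocks for λ = 4.
Step 2 — from the minimal polynomial, the factor (x − 4)^3 tells us the largest block for λ = 4 has size 3.
Step 3 — with total size 5, 3 blocks, and largest block 3, the block sizes (in nonincreasing order) are [3, 1, 1].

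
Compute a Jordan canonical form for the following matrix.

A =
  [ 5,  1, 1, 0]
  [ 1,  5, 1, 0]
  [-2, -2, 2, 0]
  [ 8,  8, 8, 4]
J_2(4) ⊕ J_1(4) ⊕ J_1(4)

The characteristic polynomial is
  det(x·I − A) = x^4 - 16*x^3 + 96*x^2 - 256*x + 256 = (x - 4)^4

Eigenvalues and multiplicities (the geometric multiplicity of λ is n − rank(A − λI), which equals the number of Jordan blocks for λ):
  λ = 4: algebraic multiplicity = 4, geometric multiplicity = 3

Determining the block sizes for each eigenvalue:
  λ = 4: 3 blocks summing to 4 forces exactly one block of size 2 and the rest size 1 → block sizes [2, 1, 1]

Assembling the blocks gives a Jordan form
J =
  [4, 1, 0, 0]
  [0, 4, 0, 0]
  [0, 0, 4, 0]
  [0, 0, 0, 4]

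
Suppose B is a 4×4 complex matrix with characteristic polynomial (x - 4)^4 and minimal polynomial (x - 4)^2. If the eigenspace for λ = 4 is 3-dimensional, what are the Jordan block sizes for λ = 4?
Block sizes for λ = 4: [2, 1, 1]

Step 1 — from the characteristic polynomial, algebraic multiplicity of λ = 4 is 4. From dim ker(B − (4)·I) = 3, there are exactly 3 Jordan blocks for λ = 4.
Step 2 — from the minimal polynomial, the factor (x − 4)^2 tells us the largest block for λ = 4 has size 2.
Step 3 — with total size 4, 3 blocks, and largest block 2, the block sizes (in nonincreasing order) are [2, 1, 1].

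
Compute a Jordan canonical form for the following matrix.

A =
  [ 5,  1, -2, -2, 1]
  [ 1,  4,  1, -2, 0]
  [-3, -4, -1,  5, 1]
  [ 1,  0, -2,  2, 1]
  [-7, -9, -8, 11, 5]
J_3(3) ⊕ J_2(3)

The characteristic polynomial is
  det(x·I − A) = x^5 - 15*x^4 + 90*x^3 - 270*x^2 + 405*x - 243 = (x - 3)^5

Eigenvalues and multiplicities (the geometric multiplicity of λ is n − rank(A − λI), which equals the number of Jordan blocks for λ):
  λ = 3: algebraic multiplicity = 5, geometric multiplicity = 2

Determining the block sizes for each eigenvalue:
  λ = 3: with am = 5 and gm = 2, the partition is not yet determined (e.g. several partitions of 5 into 2 parts exist). Let N = A − (3)·I. Computing rank(N^1) = 3, rank(N^2) = 1, rank(N^3) = 0; the number of blocks of size ≥ j is rank(N^{j−1}) − rank(N^j), giving [2, 2, 1]. So we have 1 block(s) of size 3, 1 block(s) of size 2 → block sizes [3, 2]

Assembling the blocks gives a Jordan form
J =
  [3, 1, 0, 0, 0]
  [0, 3, 1, 0, 0]
  [0, 0, 3, 0, 0]
  [0, 0, 0, 3, 1]
  [0, 0, 0, 0, 3]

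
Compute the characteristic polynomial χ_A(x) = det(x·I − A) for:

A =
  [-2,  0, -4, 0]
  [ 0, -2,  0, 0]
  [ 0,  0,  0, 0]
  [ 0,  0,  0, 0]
x^4 + 4*x^3 + 4*x^2

Expanding det(x·I − A) (e.g. by cofactor expansion or by noting that A is similar to its Jordan form J, which has the same characteristic polynomial as A) gives
  χ_A(x) = x^4 + 4*x^3 + 4*x^2
which factors as x^2*(x + 2)^2. The eigenvalues (with algebraic multiplicities) are λ = -2 with multiplicity 2, λ = 0 with multiplicity 2.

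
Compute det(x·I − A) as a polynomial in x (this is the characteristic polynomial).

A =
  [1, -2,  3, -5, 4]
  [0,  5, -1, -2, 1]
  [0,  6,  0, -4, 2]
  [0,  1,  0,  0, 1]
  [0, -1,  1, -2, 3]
x^5 - 9*x^4 + 32*x^3 - 56*x^2 + 48*x - 16

Expanding det(x·I − A) (e.g. by cofactor expansion or by noting that A is similar to its Jordan form J, which has the same characteristic polynomial as A) gives
  χ_A(x) = x^5 - 9*x^4 + 32*x^3 - 56*x^2 + 48*x - 16
which factors as (x - 2)^4*(x - 1). The eigenvalues (with algebraic multiplicities) are λ = 1 with multiplicity 1, λ = 2 with multiplicity 4.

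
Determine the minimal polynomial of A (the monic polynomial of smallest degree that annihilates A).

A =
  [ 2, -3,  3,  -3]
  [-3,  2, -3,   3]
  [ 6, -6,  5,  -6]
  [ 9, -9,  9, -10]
x^2 - x - 2

The characteristic polynomial is χ_A(x) = (x - 2)*(x + 1)^3, so the eigenvalues are known. The minimal polynomial is
  m_A(x) = Π_λ (x − λ)^{k_λ}
where k_λ is the size of the *largest* Jordan block for λ (equivalently, the smallest k with (A − λI)^k v = 0 for every generalised eigenvector v of λ).

  λ = -1: largest Jordan block has size 1, contributing (x + 1)
  λ = 2: largest Jordan block has size 1, contributing (x − 2)

So m_A(x) = (x - 2)*(x + 1) = x^2 - x - 2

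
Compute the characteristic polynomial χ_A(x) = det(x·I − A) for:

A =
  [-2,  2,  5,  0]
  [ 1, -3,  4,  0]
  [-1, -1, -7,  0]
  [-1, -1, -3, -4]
x^4 + 16*x^3 + 96*x^2 + 256*x + 256

Expanding det(x·I − A) (e.g. by cofactor expansion or by noting that A is similar to its Jordan form J, which has the same characteristic polynomial as A) gives
  χ_A(x) = x^4 + 16*x^3 + 96*x^2 + 256*x + 256
which factors as (x + 4)^4. The eigenvalues (with algebraic multiplicities) are λ = -4 with multiplicity 4.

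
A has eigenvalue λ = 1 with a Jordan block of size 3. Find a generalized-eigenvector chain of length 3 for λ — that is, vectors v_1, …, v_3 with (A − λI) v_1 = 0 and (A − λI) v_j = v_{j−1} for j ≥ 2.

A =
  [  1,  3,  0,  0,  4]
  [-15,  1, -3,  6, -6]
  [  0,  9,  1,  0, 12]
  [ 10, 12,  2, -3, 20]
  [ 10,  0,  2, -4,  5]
A Jordan chain for λ = 1 of length 3:
v_1 = (-5, 0, -15, -20, 0)ᵀ
v_2 = (0, -15, 0, 10, 10)ᵀ
v_3 = (1, 0, 0, 0, 0)ᵀ

Let N = A − (1)·I. We want v_3 with N^3 v_3 = 0 but N^2 v_3 ≠ 0; then v_{j-1} := N · v_j for j = 3, …, 2.

Pick v_3 = (1, 0, 0, 0, 0)ᵀ.
Then v_2 = N · v_3 = (0, -15, 0, 10, 10)ᵀ.
Then v_1 = N · v_2 = (-5, 0, -15, -20, 0)ᵀ.

Sanity check: (A − (1)·I) v_1 = (0, 0, 0, 0, 0)ᵀ = 0. ✓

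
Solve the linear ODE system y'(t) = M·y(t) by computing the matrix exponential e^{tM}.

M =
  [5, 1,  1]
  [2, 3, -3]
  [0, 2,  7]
e^{tM} =
  [t^2*exp(5*t) + exp(5*t), t*exp(5*t), -t^2*exp(5*t)/2 + t*exp(5*t)]
  [-2*t^2*exp(5*t) + 2*t*exp(5*t), -2*t*exp(5*t) + exp(5*t), t^2*exp(5*t) - 3*t*exp(5*t)]
  [2*t^2*exp(5*t), 2*t*exp(5*t), -t^2*exp(5*t) + 2*t*exp(5*t) + exp(5*t)]

Strategy: write M = P · J · P⁻¹ where J is a Jordan canonical form, so e^{tM} = P · e^{tJ} · P⁻¹, and e^{tJ} can be computed block-by-block.

M has Jordan form
J =
  [5, 1, 0]
  [0, 5, 1]
  [0, 0, 5]
(up to reordering of blocks).

Per-block formulas:
  For a 3×3 Jordan block J_3(5): exp(t · J_3(5)) = e^(5t)·(I + t·N + (t^2/2)·N^2), where N is the 3×3 nilpotent shift.

After assembling e^{tJ} and conjugating by P, we get:

e^{tM} =
  [t^2*exp(5*t) + exp(5*t), t*exp(5*t), -t^2*exp(5*t)/2 + t*exp(5*t)]
  [-2*t^2*exp(5*t) + 2*t*exp(5*t), -2*t*exp(5*t) + exp(5*t), t^2*exp(5*t) - 3*t*exp(5*t)]
  [2*t^2*exp(5*t), 2*t*exp(5*t), -t^2*exp(5*t) + 2*t*exp(5*t) + exp(5*t)]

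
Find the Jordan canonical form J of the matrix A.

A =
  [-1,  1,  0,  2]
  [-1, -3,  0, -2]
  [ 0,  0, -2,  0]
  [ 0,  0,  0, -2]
J_2(-2) ⊕ J_1(-2) ⊕ J_1(-2)

The characteristic polynomial is
  det(x·I − A) = x^4 + 8*x^3 + 24*x^2 + 32*x + 16 = (x + 2)^4

Eigenvalues and multiplicities (the geometric multiplicity of λ is n − rank(A − λI), which equals the number of Jordan blocks for λ):
  λ = -2: algebraic multiplicity = 4, geometric multiplicity = 3

Determining the block sizes for each eigenvalue:
  λ = -2: 3 blocks summing to 4 forces exactly one block of size 2 and the rest size 1 → block sizes [2, 1, 1]

Assembling the blocks gives a Jordan form
J =
  [-2,  1,  0,  0]
  [ 0, -2,  0,  0]
  [ 0,  0, -2,  0]
  [ 0,  0,  0, -2]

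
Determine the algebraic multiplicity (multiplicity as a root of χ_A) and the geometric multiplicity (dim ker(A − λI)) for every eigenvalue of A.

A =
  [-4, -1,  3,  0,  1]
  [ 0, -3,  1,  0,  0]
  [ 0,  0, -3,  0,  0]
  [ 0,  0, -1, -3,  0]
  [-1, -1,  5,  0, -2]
λ = -3: alg = 5, geom = 3

Step 1 — factor the characteristic polynomial to read off the algebraic multiplicities:
  χ_A(x) = (x + 3)^5

Step 2 — compute geometric multiplicities via the rank-nullity identity g(λ) = n − rank(A − λI):
  rank(A − (-3)·I) = 2, so dim ker(A − (-3)·I) = n − 2 = 3

Summary:
  λ = -3: algebraic multiplicity = 5, geometric multiplicity = 3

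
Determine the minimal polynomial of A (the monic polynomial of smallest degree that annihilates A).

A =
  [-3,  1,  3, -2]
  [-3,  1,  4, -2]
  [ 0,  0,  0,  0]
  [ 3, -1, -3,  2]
x^3

The characteristic polynomial is χ_A(x) = x^4, so the eigenvalues are known. The minimal polynomial is
  m_A(x) = Π_λ (x − λ)^{k_λ}
where k_λ is the size of the *largest* Jordan block for λ (equivalently, the smallest k with (A − λI)^k v = 0 for every generalised eigenvector v of λ).

  λ = 0: largest Jordan block has size 3, contributing (x − 0)^3

So m_A(x) = x^3 = x^3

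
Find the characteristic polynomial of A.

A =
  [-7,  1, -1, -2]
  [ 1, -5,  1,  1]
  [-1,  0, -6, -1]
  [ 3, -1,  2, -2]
x^4 + 20*x^3 + 150*x^2 + 500*x + 625

Expanding det(x·I − A) (e.g. by cofactor expansion or by noting that A is similar to its Jordan form J, which has the same characteristic polynomial as A) gives
  χ_A(x) = x^4 + 20*x^3 + 150*x^2 + 500*x + 625
which factors as (x + 5)^4. The eigenvalues (with algebraic multiplicities) are λ = -5 with multiplicity 4.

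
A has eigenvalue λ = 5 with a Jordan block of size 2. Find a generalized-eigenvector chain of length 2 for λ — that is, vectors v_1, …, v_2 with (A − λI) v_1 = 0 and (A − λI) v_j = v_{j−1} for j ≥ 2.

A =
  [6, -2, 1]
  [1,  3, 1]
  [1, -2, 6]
A Jordan chain for λ = 5 of length 2:
v_1 = (1, 1, 1)ᵀ
v_2 = (1, 0, 0)ᵀ

Let N = A − (5)·I. We want v_2 with N^2 v_2 = 0 but N^1 v_2 ≠ 0; then v_{j-1} := N · v_j for j = 2, …, 2.

Pick v_2 = (1, 0, 0)ᵀ.
Then v_1 = N · v_2 = (1, 1, 1)ᵀ.

Sanity check: (A − (5)·I) v_1 = (0, 0, 0)ᵀ = 0. ✓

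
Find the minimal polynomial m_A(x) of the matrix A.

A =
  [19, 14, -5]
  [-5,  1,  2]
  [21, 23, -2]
x^3 - 18*x^2 + 108*x - 216

The characteristic polynomial is χ_A(x) = (x - 6)^3, so the eigenvalues are known. The minimal polynomial is
  m_A(x) = Π_λ (x − λ)^{k_λ}
where k_λ is the size of the *largest* Jordan block for λ (equivalently, the smallest k with (A − λI)^k v = 0 for every generalised eigenvector v of λ).

  λ = 6: largest Jordan block has size 3, contributing (x − 6)^3

So m_A(x) = (x - 6)^3 = x^3 - 18*x^2 + 108*x - 216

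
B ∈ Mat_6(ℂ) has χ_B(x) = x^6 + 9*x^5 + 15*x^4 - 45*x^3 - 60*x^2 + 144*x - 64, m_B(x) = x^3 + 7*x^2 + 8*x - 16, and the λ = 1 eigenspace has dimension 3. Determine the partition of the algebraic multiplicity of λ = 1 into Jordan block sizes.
Block sizes for λ = 1: [1, 1, 1]

Step 1 — from the characteristic polynomial, algebraic multiplicity of λ = 1 is 3. From dim ker(B − (1)·I) = 3, there are exactly 3 Jordan blocks for λ = 1.
Step 2 — from the minimal polynomial, the factor (x − 1) tells us the largest block for λ = 1 has size 1.
Step 3 — with total size 3, 3 blocks, and largest block 1, the block sizes (in nonincreasing order) are [1, 1, 1].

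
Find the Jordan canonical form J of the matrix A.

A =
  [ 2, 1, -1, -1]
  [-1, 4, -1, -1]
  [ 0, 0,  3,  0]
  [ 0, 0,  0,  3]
J_2(3) ⊕ J_1(3) ⊕ J_1(3)

The characteristic polynomial is
  det(x·I − A) = x^4 - 12*x^3 + 54*x^2 - 108*x + 81 = (x - 3)^4

Eigenvalues and multiplicities (the geometric multiplicity of λ is n − rank(A − λI), which equals the number of Jordan blocks for λ):
  λ = 3: algebraic multiplicity = 4, geometric multiplicity = 3

Determining the block sizes for each eigenvalue:
  λ = 3: 3 blocks summing to 4 forces exactly one block of size 2 and the rest size 1 → block sizes [2, 1, 1]

Assembling the blocks gives a Jordan form
J =
  [3, 1, 0, 0]
  [0, 3, 0, 0]
  [0, 0, 3, 0]
  [0, 0, 0, 3]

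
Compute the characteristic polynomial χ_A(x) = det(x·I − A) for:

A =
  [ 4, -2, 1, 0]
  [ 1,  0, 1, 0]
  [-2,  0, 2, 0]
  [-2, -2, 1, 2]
x^4 - 8*x^3 + 24*x^2 - 32*x + 16

Expanding det(x·I − A) (e.g. by cofactor expansion or by noting that A is similar to its Jordan form J, which has the same characteristic polynomial as A) gives
  χ_A(x) = x^4 - 8*x^3 + 24*x^2 - 32*x + 16
which factors as (x - 2)^4. The eigenvalues (with algebraic multiplicities) are λ = 2 with multiplicity 4.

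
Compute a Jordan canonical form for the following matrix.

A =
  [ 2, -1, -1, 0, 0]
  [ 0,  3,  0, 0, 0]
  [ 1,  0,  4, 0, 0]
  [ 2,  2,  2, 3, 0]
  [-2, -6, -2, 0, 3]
J_3(3) ⊕ J_1(3) ⊕ J_1(3)

The characteristic polynomial is
  det(x·I − A) = x^5 - 15*x^4 + 90*x^3 - 270*x^2 + 405*x - 243 = (x - 3)^5

Eigenvalues and multiplicities (the geometric multiplicity of λ is n − rank(A − λI), which equals the number of Jordan blocks for λ):
  λ = 3: algebraic multiplicity = 5, geometric multiplicity = 3

Determining the block sizes for each eigenvalue:
  λ = 3: with am = 5 and gm = 3, the partition is not yet determined (e.g. several partitions of 5 into 3 parts exist). Let N = A − (3)·I. Computing rank(N^1) = 2, rank(N^2) = 1, rank(N^3) = 0; the number of blocks of size ≥ j is rank(N^{j−1}) − rank(N^j), giving [3, 1, 1]. So we have 1 block(s) of size 3, 2 block(s) of size 1 → block sizes [3, 1, 1]

Assembling the blocks gives a Jordan form
J =
  [3, 1, 0, 0, 0]
  [0, 3, 1, 0, 0]
  [0, 0, 3, 0, 0]
  [0, 0, 0, 3, 0]
  [0, 0, 0, 0, 3]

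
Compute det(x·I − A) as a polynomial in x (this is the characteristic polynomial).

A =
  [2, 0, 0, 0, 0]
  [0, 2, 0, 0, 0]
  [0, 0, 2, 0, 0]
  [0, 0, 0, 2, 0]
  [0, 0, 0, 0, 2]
x^5 - 10*x^4 + 40*x^3 - 80*x^2 + 80*x - 32

Expanding det(x·I − A) (e.g. by cofactor expansion or by noting that A is similar to its Jordan form J, which has the same characteristic polynomial as A) gives
  χ_A(x) = x^5 - 10*x^4 + 40*x^3 - 80*x^2 + 80*x - 32
which factors as (x - 2)^5. The eigenvalues (with algebraic multiplicities) are λ = 2 with multiplicity 5.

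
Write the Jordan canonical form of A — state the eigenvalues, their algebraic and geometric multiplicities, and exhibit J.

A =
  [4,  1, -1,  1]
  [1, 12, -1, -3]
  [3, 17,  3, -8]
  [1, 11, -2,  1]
J_2(5) ⊕ J_2(5)

The characteristic polynomial is
  det(x·I − A) = x^4 - 20*x^3 + 150*x^2 - 500*x + 625 = (x - 5)^4

Eigenvalues and multiplicities (the geometric multiplicity of λ is n − rank(A − λI), which equals the number of Jordan blocks for λ):
  λ = 5: algebraic multiplicity = 4, geometric multiplicity = 2

Determining the block sizes for each eigenvalue:
  λ = 5: with am = 4 and gm = 2, the partition is not yet determined (e.g. several partitions of 4 into 2 parts exist). Let N = A − (5)·I. Computing rank(N^1) = 2, rank(N^2) = 0; the number of blocks of size ≥ j is rank(N^{j−1}) − rank(N^j), giving [2, 2]. So we have 2 block(s) of size 2 → block sizes [2, 2]

Assembling the blocks gives a Jordan form
J =
  [5, 1, 0, 0]
  [0, 5, 0, 0]
  [0, 0, 5, 1]
  [0, 0, 0, 5]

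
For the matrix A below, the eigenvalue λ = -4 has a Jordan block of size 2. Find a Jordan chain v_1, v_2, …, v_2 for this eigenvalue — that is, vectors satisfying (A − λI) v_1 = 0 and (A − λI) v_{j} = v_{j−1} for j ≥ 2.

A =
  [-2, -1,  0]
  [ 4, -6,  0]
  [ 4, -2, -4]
A Jordan chain for λ = -4 of length 2:
v_1 = (2, 4, 4)ᵀ
v_2 = (1, 0, 0)ᵀ

Let N = A − (-4)·I. We want v_2 with N^2 v_2 = 0 but N^1 v_2 ≠ 0; then v_{j-1} := N · v_j for j = 2, …, 2.

Pick v_2 = (1, 0, 0)ᵀ.
Then v_1 = N · v_2 = (2, 4, 4)ᵀ.

Sanity check: (A − (-4)·I) v_1 = (0, 0, 0)ᵀ = 0. ✓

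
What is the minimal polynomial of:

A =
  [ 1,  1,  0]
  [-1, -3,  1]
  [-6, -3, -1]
x^3 + 3*x^2 + 3*x + 1

The characteristic polynomial is χ_A(x) = (x + 1)^3, so the eigenvalues are known. The minimal polynomial is
  m_A(x) = Π_λ (x − λ)^{k_λ}
where k_λ is the size of the *largest* Jordan block for λ (equivalently, the smallest k with (A − λI)^k v = 0 for every generalised eigenvector v of λ).

  λ = -1: largest Jordan block has size 3, contributing (x + 1)^3

So m_A(x) = (x + 1)^3 = x^3 + 3*x^2 + 3*x + 1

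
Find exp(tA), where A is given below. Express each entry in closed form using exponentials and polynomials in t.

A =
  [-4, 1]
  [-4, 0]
e^{tA} =
  [-2*t*exp(-2*t) + exp(-2*t), t*exp(-2*t)]
  [-4*t*exp(-2*t), 2*t*exp(-2*t) + exp(-2*t)]

Strategy: write A = P · J · P⁻¹ where J is a Jordan canonical form, so e^{tA} = P · e^{tJ} · P⁻¹, and e^{tJ} can be computed block-by-block.

A has Jordan form
J =
  [-2,  1]
  [ 0, -2]
(up to reordering of blocks).

Per-block formulas:
  For a 2×2 Jordan block J_2(-2): exp(t · J_2(-2)) = e^(-2t)·(I + t·N), where N is the 2×2 nilpotent shift.

After assembling e^{tJ} and conjugating by P, we get:

e^{tA} =
  [-2*t*exp(-2*t) + exp(-2*t), t*exp(-2*t)]
  [-4*t*exp(-2*t), 2*t*exp(-2*t) + exp(-2*t)]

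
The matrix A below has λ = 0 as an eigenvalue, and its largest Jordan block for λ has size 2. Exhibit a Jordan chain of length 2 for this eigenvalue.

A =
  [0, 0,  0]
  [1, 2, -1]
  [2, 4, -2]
A Jordan chain for λ = 0 of length 2:
v_1 = (0, 1, 2)ᵀ
v_2 = (1, 0, 0)ᵀ

Let N = A − (0)·I. We want v_2 with N^2 v_2 = 0 but N^1 v_2 ≠ 0; then v_{j-1} := N · v_j for j = 2, …, 2.

Pick v_2 = (1, 0, 0)ᵀ.
Then v_1 = N · v_2 = (0, 1, 2)ᵀ.

Sanity check: (A − (0)·I) v_1 = (0, 0, 0)ᵀ = 0. ✓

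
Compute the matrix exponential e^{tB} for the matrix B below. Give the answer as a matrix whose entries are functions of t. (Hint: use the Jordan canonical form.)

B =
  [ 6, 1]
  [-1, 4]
e^{tB} =
  [t*exp(5*t) + exp(5*t), t*exp(5*t)]
  [-t*exp(5*t), -t*exp(5*t) + exp(5*t)]

Strategy: write B = P · J · P⁻¹ where J is a Jordan canonical form, so e^{tB} = P · e^{tJ} · P⁻¹, and e^{tJ} can be computed block-by-block.

B has Jordan form
J =
  [5, 1]
  [0, 5]
(up to reordering of blocks).

Per-block formulas:
  For a 2×2 Jordan block J_2(5): exp(t · J_2(5)) = e^(5t)·(I + t·N), where N is the 2×2 nilpotent shift.

After assembling e^{tJ} and conjugating by P, we get:

e^{tB} =
  [t*exp(5*t) + exp(5*t), t*exp(5*t)]
  [-t*exp(5*t), -t*exp(5*t) + exp(5*t)]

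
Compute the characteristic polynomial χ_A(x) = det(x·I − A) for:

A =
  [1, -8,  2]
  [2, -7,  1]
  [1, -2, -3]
x^3 + 9*x^2 + 27*x + 27

Expanding det(x·I − A) (e.g. by cofactor expansion or by noting that A is similar to its Jordan form J, which has the same characteristic polynomial as A) gives
  χ_A(x) = x^3 + 9*x^2 + 27*x + 27
which factors as (x + 3)^3. The eigenvalues (with algebraic multiplicities) are λ = -3 with multiplicity 3.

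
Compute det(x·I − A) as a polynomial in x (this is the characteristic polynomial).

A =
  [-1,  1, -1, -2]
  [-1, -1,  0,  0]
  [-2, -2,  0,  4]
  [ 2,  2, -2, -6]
x^4 + 8*x^3 + 24*x^2 + 32*x + 16

Expanding det(x·I − A) (e.g. by cofactor expansion or by noting that A is similar to its Jordan form J, which has the same characteristic polynomial as A) gives
  χ_A(x) = x^4 + 8*x^3 + 24*x^2 + 32*x + 16
which factors as (x + 2)^4. The eigenvalues (with algebraic multiplicities) are λ = -2 with multiplicity 4.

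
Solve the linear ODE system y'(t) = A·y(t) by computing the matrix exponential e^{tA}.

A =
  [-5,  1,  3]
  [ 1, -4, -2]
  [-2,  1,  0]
e^{tA} =
  [-t^2*exp(-3*t)/2 - 2*t*exp(-3*t) + exp(-3*t), t*exp(-3*t), t^2*exp(-3*t)/2 + 3*t*exp(-3*t)]
  [t^2*exp(-3*t)/2 + t*exp(-3*t), -t*exp(-3*t) + exp(-3*t), -t^2*exp(-3*t)/2 - 2*t*exp(-3*t)]
  [-t^2*exp(-3*t)/2 - 2*t*exp(-3*t), t*exp(-3*t), t^2*exp(-3*t)/2 + 3*t*exp(-3*t) + exp(-3*t)]

Strategy: write A = P · J · P⁻¹ where J is a Jordan canonical form, so e^{tA} = P · e^{tJ} · P⁻¹, and e^{tJ} can be computed block-by-block.

A has Jordan form
J =
  [-3,  1,  0]
  [ 0, -3,  1]
  [ 0,  0, -3]
(up to reordering of blocks).

Per-block formulas:
  For a 3×3 Jordan block J_3(-3): exp(t · J_3(-3)) = e^(-3t)·(I + t·N + (t^2/2)·N^2), where N is the 3×3 nilpotent shift.

After assembling e^{tJ} and conjugating by P, we get:

e^{tA} =
  [-t^2*exp(-3*t)/2 - 2*t*exp(-3*t) + exp(-3*t), t*exp(-3*t), t^2*exp(-3*t)/2 + 3*t*exp(-3*t)]
  [t^2*exp(-3*t)/2 + t*exp(-3*t), -t*exp(-3*t) + exp(-3*t), -t^2*exp(-3*t)/2 - 2*t*exp(-3*t)]
  [-t^2*exp(-3*t)/2 - 2*t*exp(-3*t), t*exp(-3*t), t^2*exp(-3*t)/2 + 3*t*exp(-3*t) + exp(-3*t)]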